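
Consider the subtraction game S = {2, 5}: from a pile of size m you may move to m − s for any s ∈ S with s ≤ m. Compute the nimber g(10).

1

Build the Grundy sequence with g(k) = mex{g(k−s) : s ∈ {2, 5}, s ≤ k}:
k:     0  1  2  3  4  5  6  7  8  9 10
g(k):  0  0  1  1  0  2  1  0  0  1  1
So g(10) = 1.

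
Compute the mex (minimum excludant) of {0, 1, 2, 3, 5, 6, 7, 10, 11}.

4

The values 0, 1, 2, 3 are all present; 4 is the first non-negative integer missing from the set.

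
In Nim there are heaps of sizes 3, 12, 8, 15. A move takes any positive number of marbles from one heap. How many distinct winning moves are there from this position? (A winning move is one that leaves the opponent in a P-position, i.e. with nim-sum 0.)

Bitwise XOR of the heap sizes:
  0011  (3)
  1100  (12)
  1000  (8)
  1111  (15)
  ----
  1000  (8)
The overall nim-sum is X = 8. A heap of size p has a winning move iff p XOR X < p (reduce it to p XOR X).
  3: 3 XOR 8 = 11 ≥ 3 — no move.
  12: 12 XOR 8 = 4 < 12 — winning move (to 4).
  8: 8 XOR 8 = 0 < 8 — winning move (to 0).
  15: 15 XOR 8 = 7 < 15 — winning move (to 7).
That gives 3 winning moves.

3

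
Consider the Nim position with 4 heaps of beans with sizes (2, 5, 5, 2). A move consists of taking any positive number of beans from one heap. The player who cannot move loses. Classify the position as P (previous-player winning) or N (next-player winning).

P-position

Compute the nim-sum pairwise:
2 ^ 5 = 7
7 ^ 5 = 2
2 ^ 2 = 0
The nim-sum is 0, so this is a P-position: the player to move is in a losing position under optimal play.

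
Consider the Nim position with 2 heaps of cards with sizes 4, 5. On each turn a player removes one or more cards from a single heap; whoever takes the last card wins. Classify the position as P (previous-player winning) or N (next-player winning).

Compute the nim-sum pairwise:
4 ^ 5 = 1
The nim-sum is 1 ≠ 0, so this is an N-position: the player to move can win.

N-position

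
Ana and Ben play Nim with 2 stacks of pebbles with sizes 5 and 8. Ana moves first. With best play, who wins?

Ana wins

Nim-sum: 5 ^ 8 = 13.
The nim-sum is 13 ≠ 0, so this is an N-position: the player to move can win; Ana has a winning move.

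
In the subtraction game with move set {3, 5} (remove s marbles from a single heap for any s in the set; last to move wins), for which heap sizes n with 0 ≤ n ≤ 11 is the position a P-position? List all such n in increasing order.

0, 1, 2, 8, 9, 10

Compute g(0), g(1), … for moves {3, 5}:
g(0) = mex{} = 0
g(1) = mex{} = 0
g(2) = mex{} = 0
g(3) = mex{0} = 1
g(4) = mex{0} = 1
g(5) = mex{0} = 1
g(6) = mex{0,1} = 2
g(7) = mex{0,1} = 2
g(8) = mex{1} = 0
g(9) = mex{1,2} = 0
g(10) = mex{1,2} = 0
g(11) = mex{0,2} = 1
The P-positions (g = 0) in 0..11 are 0, 1, 2, 8, 9, 10.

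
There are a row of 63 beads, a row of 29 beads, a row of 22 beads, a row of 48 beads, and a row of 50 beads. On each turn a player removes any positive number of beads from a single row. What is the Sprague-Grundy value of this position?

Nim-sum: 63 ⊕ 29 ⊕ 22 ⊕ 48 ⊕ 50 = 54.

54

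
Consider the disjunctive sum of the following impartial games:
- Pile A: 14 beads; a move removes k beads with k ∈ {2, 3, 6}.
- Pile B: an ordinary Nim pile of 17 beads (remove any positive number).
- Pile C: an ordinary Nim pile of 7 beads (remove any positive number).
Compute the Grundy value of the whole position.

22

Grundy values for pile A (subtraction set {2, 3, 6}):
k:     0  1  2  3  4  5  6  7  8  9 10 11 12 13 14
g(k):  0  0  1  1  2  0  3  1  2  0  0  1  1  2  0
So g(14) = 0.
Pile B is a plain Nim pile of size 17, so its Grundy value is 17.
Pile C is a plain Nim pile of size 7, so its Grundy value is 7.
The value of a disjunctive sum is the nim-sum of the parts.
Combined value = 0 ⊕ 17 ⊕ 7 = 22.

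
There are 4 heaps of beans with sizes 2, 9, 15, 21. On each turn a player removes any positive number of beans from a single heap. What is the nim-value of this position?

Bitwise XOR of the heap sizes:
  00010  (2)
  01001  (9)
  01111  (15)
  10101  (21)
  -----
  10001  (17)

17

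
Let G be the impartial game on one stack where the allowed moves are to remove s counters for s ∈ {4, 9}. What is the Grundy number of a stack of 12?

1

Compute g(0), g(1), … for moves {4, 9}:
k:     0  1  2  3  4  5  6  7  8  9 10 11 12
g(k):  0  0  0  0  1  1  1  1  0  2  2  2  1
So g(12) = 1.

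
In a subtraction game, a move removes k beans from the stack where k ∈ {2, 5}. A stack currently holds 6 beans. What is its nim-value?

1

Compute g(0), g(1), … for moves {2, 5}:
g(0) = mex{} = 0
g(1) = mex{} = 0
g(2) = mex{0} = 1
g(3) = mex{0} = 1
g(4) = mex{1} = 0
g(5) = mex{0,1} = 2
g(6) = mex{0} = 1
So g(6) = 1.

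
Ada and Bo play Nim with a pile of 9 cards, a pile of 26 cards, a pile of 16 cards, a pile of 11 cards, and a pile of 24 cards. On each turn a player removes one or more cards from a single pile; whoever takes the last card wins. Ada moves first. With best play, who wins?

Bitwise XOR of the heap sizes:
  01001  (9)
  11010  (26)
  10000  (16)
  01011  (11)
  11000  (24)
  -----
  10000  (16)
The nim-sum is 16 ≠ 0, so this is an N-position: the player to move can win; Ada has a winning move.

Ada wins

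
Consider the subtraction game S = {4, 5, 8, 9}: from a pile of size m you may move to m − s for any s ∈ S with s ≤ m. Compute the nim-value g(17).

1

Grundy values for subtraction set {4, 5, 8, 9}:
k:     0  1  2  3  4  5  6  7  8  9 10 11 12 13 14 15 16 17
g(k):  0  0  0  0  1  1  1  1  2  2  2  2  3  0  0  0  0  1
So g(17) = 1.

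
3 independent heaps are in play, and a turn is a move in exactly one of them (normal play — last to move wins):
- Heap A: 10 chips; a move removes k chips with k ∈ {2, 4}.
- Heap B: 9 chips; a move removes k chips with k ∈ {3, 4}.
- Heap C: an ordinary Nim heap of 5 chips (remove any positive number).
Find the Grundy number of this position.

Build the Grundy sequence for heap A with g(k) = mex{g(k−s) : s ∈ {2, 4}, s ≤ k}:
g(0) = mex{} = 0
g(1) = mex{} = 0
g(2) = mex{0} = 1
g(3) = mex{0} = 1
g(4) = mex{0,1} = 2
g(5) = mex{0,1} = 2
g(6) = mex{1,2} = 0
g(7) = mex{1,2} = 0
g(8) = mex{0,2} = 1
g(9) = mex{0,2} = 1
g(10) = mex{0,1} = 2
So g(10) = 2.
Build the Grundy sequence for heap B with g(k) = mex{g(k−s) : s ∈ {3, 4}, s ≤ k}:
k:     0  1  2  3  4  5  6  7  8  9
g(k):  0  0  0  1  1  1  2  0  0  0
So g(9) = 0.
Heap C is a plain Nim heap of size 5, so its Grundy value is 5.
By the Sprague-Grundy theorem, the Grundy value of a sum of independent games is the XOR of the component values.
Combined value = 2 ⊕ 0 ⊕ 5 = 7.

7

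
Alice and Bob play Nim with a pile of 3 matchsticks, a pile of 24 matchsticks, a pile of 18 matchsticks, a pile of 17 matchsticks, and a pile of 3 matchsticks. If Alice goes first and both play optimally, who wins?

Alice wins

Compute the nim-sum pairwise:
3 ⊕ 24 = 27
27 ⊕ 18 = 9
9 ⊕ 17 = 24
24 ⊕ 3 = 27
The nim-sum is 27 ≠ 0, so this is an N-position: the player to move can win; Alice has a winning move.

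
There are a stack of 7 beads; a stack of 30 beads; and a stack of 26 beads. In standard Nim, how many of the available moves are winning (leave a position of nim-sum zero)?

3

Compute the nim-sum pairwise:
7 ^ 30 = 25
25 ^ 26 = 3
The overall nim-sum is X = 3. A stack of size p has a winning move iff p XOR X < p (reduce it to p XOR X).
  7: 7 XOR 3 = 4 < 7 — winning move (to 4).
  30: 30 XOR 3 = 29 < 30 — winning move (to 29).
  26: 26 XOR 3 = 25 < 26 — winning move (to 25).
That gives 3 winning moves.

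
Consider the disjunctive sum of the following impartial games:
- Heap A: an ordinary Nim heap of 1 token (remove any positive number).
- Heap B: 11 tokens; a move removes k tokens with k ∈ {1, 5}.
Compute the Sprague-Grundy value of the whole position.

Heap A is a plain Nim heap of size 1, so its Grundy value is 1.
Grundy values for heap B (subtraction set {1, 5}):
g(0) = mex{} = 0
g(1) = mex{0} = 1
g(2) = mex{1} = 0
g(3) = mex{0} = 1
g(4) = mex{1} = 0
g(5) = mex{0} = 1
g(6) = mex{1} = 0
g(7) = mex{0} = 1
g(8) = mex{1} = 0
g(9) = mex{0} = 1
g(10) = mex{1} = 0
g(11) = mex{0} = 1
So g(11) = 1.
The value of a disjunctive sum is the nim-sum of the parts.
Combined value = 1 ⊕ 1 = 0.

0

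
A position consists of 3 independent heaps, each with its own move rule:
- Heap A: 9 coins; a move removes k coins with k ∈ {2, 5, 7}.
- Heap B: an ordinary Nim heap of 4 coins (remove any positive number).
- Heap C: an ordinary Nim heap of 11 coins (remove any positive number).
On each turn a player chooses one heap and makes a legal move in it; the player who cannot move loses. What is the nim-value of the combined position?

13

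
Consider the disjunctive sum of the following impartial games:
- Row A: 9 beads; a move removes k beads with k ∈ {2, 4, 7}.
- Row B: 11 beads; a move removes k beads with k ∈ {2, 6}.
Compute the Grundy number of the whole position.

For row A, compute g(0), g(1), … with moves {2, 4, 7}:
k:     0  1  2  3  4  5  6  7  8  9
g(k):  0  0  1  1  2  2  0  3  1  0
So g(9) = 0.
Grundy values for row B (subtraction set {2, 6}):
k:     0  1  2  3  4  5  6  7  8  9 10 11
g(k):  0  0  1  1  0  0  1  1  0  0  1  1
So g(11) = 1.
The value of a disjunctive sum is the nim-sum of the parts.
Combined value = 0 XOR 1 = 1.

1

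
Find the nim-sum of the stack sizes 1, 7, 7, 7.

6

Nim-sum: 1 XOR 7 XOR 7 XOR 7 = 6.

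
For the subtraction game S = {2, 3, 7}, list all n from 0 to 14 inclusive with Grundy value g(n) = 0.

0, 1, 5, 6, 10, 11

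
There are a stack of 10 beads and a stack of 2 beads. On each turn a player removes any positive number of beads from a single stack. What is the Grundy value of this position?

8

Nim-sum: 10 ^ 2 = 8.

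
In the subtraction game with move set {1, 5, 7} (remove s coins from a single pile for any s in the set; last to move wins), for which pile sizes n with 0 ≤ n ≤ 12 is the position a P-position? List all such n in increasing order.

Compute g(0), g(1), … for moves {1, 5, 7}:
k:     0  1  2  3  4  5  6  7  8  9 10 11 12
g(k):  0  1  0  1  0  1  0  1  0  1  0  1  0
The P-positions (g = 0) in 0..12 are 0, 2, 4, 6, 8, 10, 12.

0, 2, 4, 6, 8, 10, 12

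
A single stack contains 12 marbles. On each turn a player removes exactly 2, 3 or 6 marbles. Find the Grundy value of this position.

1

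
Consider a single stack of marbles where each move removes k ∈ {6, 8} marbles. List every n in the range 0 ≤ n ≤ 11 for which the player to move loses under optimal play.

Build the Grundy sequence with g(k) = mex{g(k−s) : s ∈ {6, 8}, s ≤ k}:
k:     0  1  2  3  4  5  6  7  8  9 10 11
g(k):  0  0  0  0  0  0  1  1  1  1  1  1
The P-positions (g = 0) in 0..11 are 0, 1, 2, 3, 4, 5.

0, 1, 2, 3, 4, 5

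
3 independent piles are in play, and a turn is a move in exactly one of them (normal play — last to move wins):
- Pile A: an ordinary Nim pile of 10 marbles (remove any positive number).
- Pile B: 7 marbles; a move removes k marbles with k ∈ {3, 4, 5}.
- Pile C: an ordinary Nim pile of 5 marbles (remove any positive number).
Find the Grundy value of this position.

Pile A is a plain Nim pile of size 10, so its Grundy value is 10.
Grundy values for pile B (subtraction set {3, 4, 5}):
g(0) = mex{} = 0
g(1) = mex{} = 0
g(2) = mex{} = 0
g(3) = mex{0} = 1
g(4) = mex{0} = 1
g(5) = mex{0} = 1
g(6) = mex{0,1} = 2
g(7) = mex{0,1} = 2
So g(7) = 2.
Pile C is a plain Nim pile of size 5, so its Grundy value is 5.
By the Sprague-Grundy theorem, the Grundy value of a sum of independent games is the XOR of the component values.
Combined value = 10 XOR 2 XOR 5 = 13.

13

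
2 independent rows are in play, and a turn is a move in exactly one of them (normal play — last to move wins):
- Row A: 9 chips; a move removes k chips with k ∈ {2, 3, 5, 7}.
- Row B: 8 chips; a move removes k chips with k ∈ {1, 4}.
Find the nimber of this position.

Grundy values for row A (subtraction set {2, 3, 5, 7}):
k:     0  1  2  3  4  5  6  7  8  9
g(k):  0  0  1  1  2  2  3  3  4  0
So g(9) = 0.
Build the Grundy sequence for row B with g(k) = mex{g(k−s) : s ∈ {1, 4}, s ≤ k}:
k:     0  1  2  3  4  5  6  7  8
g(k):  0  1  0  1  2  0  1  0  1
So g(8) = 1.
The value of a disjunctive sum is the nim-sum of the parts.
Combined value = 0 ⊕ 1 = 1.

1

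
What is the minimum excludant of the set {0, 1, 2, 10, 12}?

3

The values 0, 1, 2 are all present; 3 is the first non-negative integer missing from the set.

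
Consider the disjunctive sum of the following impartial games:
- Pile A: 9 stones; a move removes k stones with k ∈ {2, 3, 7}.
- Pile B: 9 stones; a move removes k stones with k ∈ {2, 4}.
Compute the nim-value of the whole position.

Build the Grundy sequence for pile A with g(k) = mex{g(k−s) : s ∈ {2, 3, 7}, s ≤ k}:
g(0) = mex{} = 0
g(1) = mex{} = 0
g(2) = mex{0} = 1
g(3) = mex{0} = 1
g(4) = mex{0,1} = 2
g(5) = mex{1} = 0
g(6) = mex{1,2} = 0
g(7) = mex{0,2} = 1
g(8) = mex{0} = 1
g(9) = mex{0,1} = 2
So g(9) = 2.
Grundy values for pile B (subtraction set {2, 4}):
k:     0  1  2  3  4  5  6  7  8  9
g(k):  0  0  1  1  2  2  0  0  1  1
So g(9) = 1.
The value of a disjunctive sum is the nim-sum of the parts.
Combined value = 2 XOR 1 = 3.

3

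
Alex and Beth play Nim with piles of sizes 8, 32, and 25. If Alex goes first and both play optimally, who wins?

Compute the nim-sum pairwise:
8 ⊕ 32 = 40
40 ⊕ 25 = 49
The nim-sum is 49 ≠ 0, so this is an N-position: the player to move can win; Alex has a winning move.

Alex wins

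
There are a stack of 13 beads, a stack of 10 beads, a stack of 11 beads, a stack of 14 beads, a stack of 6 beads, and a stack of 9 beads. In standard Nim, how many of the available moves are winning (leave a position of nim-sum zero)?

5

In binary:
  1101  (13)
  1010  (10)
  1011  (11)
  1110  (14)
  0110  (6)
  1001  (9)
  ----
  1101  (13)
The overall nim-sum is X = 13. A stack of size p has a winning move iff p XOR X < p (reduce it to p XOR X).
  13: 13 XOR 13 = 0 < 13 — winning move (to 0).
  10: 10 XOR 13 = 7 < 10 — winning move (to 7).
  11: 11 XOR 13 = 6 < 11 — winning move (to 6).
  14: 14 XOR 13 = 3 < 14 — winning move (to 3).
  6: 6 XOR 13 = 11 ≥ 6 — no move.
  9: 9 XOR 13 = 4 < 9 — winning move (to 4).
That gives 5 winning moves.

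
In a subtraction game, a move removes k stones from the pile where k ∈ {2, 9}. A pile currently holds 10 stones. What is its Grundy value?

Compute g(0), g(1), … for moves {2, 9}:
k:     0  1  2  3  4  5  6  7  8  9 10
g(k):  0  0  1  1  0  0  1  1  0  2  1
So g(10) = 1.

1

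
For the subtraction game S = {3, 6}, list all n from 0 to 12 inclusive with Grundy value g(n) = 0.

0, 1, 2, 9, 10, 11

Grundy values for subtraction set {3, 6}:
g(0) = mex{} = 0
g(1) = mex{} = 0
g(2) = mex{} = 0
g(3) = mex{0} = 1
g(4) = mex{0} = 1
g(5) = mex{0} = 1
g(6) = mex{0,1} = 2
g(7) = mex{0,1} = 2
g(8) = mex{0,1} = 2
g(9) = mex{1,2} = 0
g(10) = mex{1,2} = 0
g(11) = mex{1,2} = 0
g(12) = mex{0,2} = 1
The P-positions (g = 0) in 0..12 are 0, 1, 2, 9, 10, 11.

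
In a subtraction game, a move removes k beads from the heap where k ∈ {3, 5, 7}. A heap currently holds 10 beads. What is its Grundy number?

Grundy values for subtraction set {3, 5, 7}:
k:     0  1  2  3  4  5  6  7  8  9 10
g(k):  0  0  0  1  1  1  2  2  2  3  0
So g(10) = 0.

0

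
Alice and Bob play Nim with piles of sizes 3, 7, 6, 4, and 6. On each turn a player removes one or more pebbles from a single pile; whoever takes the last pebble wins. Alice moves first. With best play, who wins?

Nim-sum: 3 XOR 7 XOR 6 XOR 4 XOR 6 = 0.
The nim-sum is 0, so this is a P-position: the player to move is in a losing position under optimal play; Alice is about to move from it and so loses — Bob wins.

Bob wins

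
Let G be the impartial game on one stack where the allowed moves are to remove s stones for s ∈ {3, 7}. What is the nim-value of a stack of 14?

1

Build the Grundy sequence with g(k) = mex{g(k−s) : s ∈ {3, 7}, s ≤ k}:
g(0) = mex{} = 0
g(1) = mex{} = 0
g(2) = mex{} = 0
g(3) = mex{0} = 1
g(4) = mex{0} = 1
g(5) = mex{0} = 1
g(6) = mex{1} = 0
g(7) = mex{0,1} = 2
g(8) = mex{0,1} = 2
g(9) = mex{0} = 1
g(10) = mex{1,2} = 0
g(11) = mex{1,2} = 0
g(12) = mex{1} = 0
g(13) = mex{0} = 1
g(14) = mex{0,2} = 1
So g(14) = 1.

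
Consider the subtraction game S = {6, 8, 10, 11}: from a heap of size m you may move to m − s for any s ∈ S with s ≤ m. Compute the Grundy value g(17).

0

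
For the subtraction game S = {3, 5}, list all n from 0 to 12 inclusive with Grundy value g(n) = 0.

0, 1, 2, 8, 9, 10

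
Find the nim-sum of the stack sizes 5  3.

6

Compute the nim-sum pairwise:
5 XOR 3 = 6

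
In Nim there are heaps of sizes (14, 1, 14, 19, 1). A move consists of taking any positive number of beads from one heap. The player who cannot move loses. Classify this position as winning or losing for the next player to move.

Winning position

In binary:
  01110  (14)
  00001  (1)
  01110  (14)
  10011  (19)
  00001  (1)
  -----
  10011  (19)
The nim-sum is 19 ≠ 0, so this is an N-position: the player to move can win.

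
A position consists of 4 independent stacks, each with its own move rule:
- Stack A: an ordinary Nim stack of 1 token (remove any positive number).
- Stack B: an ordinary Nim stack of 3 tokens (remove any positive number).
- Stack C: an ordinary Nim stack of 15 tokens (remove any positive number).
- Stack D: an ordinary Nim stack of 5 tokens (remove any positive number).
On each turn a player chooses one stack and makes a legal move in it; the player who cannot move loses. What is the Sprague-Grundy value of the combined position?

8

Stack A is a plain Nim stack of size 1, so its Grundy value is 1.
Stack B is a plain Nim stack of size 3, so its Grundy value is 3.
Stack C is a plain Nim stack of size 15, so its Grundy value is 15.
Stack D is a plain Nim stack of size 5, so its Grundy value is 5.
By the Sprague-Grundy theorem, the Grundy value of a sum of independent games is the XOR of the component values.
Combined value = 1 XOR 3 XOR 15 XOR 5 = 8.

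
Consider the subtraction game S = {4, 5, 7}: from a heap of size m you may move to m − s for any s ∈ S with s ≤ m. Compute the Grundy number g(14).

0

Build the Grundy sequence with g(k) = mex{g(k−s) : s ∈ {4, 5, 7}, s ≤ k}:
g(0) = mex{} = 0
g(1) = mex{} = 0
g(2) = mex{} = 0
g(3) = mex{} = 0
g(4) = mex{0} = 1
g(5) = mex{0} = 1
g(6) = mex{0} = 1
g(7) = mex{0} = 1
g(8) = mex{0,1} = 2
g(9) = mex{0,1} = 2
g(10) = mex{0,1} = 2
g(11) = mex{1} = 0
g(12) = mex{1,2} = 0
g(13) = mex{1,2} = 0
g(14) = mex{1,2} = 0
So g(14) = 0.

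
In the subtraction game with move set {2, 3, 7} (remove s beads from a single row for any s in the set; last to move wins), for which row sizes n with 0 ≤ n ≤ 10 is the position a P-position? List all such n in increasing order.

0, 1, 5, 6, 10

Build the Grundy sequence with g(k) = mex{g(k−s) : s ∈ {2, 3, 7}, s ≤ k}:
g(0) = mex{} = 0
g(1) = mex{} = 0
g(2) = mex{0} = 1
g(3) = mex{0} = 1
g(4) = mex{0,1} = 2
g(5) = mex{1} = 0
g(6) = mex{1,2} = 0
g(7) = mex{0,2} = 1
g(8) = mex{0} = 1
g(9) = mex{0,1} = 2
g(10) = mex{1} = 0
The P-positions (g = 0) in 0..10 are 0, 1, 5, 6, 10.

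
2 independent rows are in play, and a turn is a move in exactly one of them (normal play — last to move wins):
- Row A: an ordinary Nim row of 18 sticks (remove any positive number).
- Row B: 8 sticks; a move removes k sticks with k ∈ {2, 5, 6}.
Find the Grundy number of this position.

Row A is a plain Nim row of size 18, so its Grundy value is 18.
Build the Grundy sequence for row B with g(k) = mex{g(k−s) : s ∈ {2, 5, 6}, s ≤ k}:
g(0) = mex{} = 0
g(1) = mex{} = 0
g(2) = mex{0} = 1
g(3) = mex{0} = 1
g(4) = mex{1} = 0
g(5) = mex{0,1} = 2
g(6) = mex{0} = 1
g(7) = mex{0,1,2} = 3
g(8) = mex{1} = 0
So g(8) = 0.
By the Sprague-Grundy theorem, the Grundy value of a sum of independent games is the XOR of the component values.
Combined value = 18 ⊕ 0 = 18.

18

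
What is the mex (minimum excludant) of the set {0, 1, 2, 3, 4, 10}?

The values 0, 1, 2, 3, 4 are all present; 5 is the first non-negative integer missing from the set.

5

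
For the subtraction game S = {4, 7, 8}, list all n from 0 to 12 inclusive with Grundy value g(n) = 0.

0, 1, 2, 3, 12

Grundy values for subtraction set {4, 7, 8}:
k:     0  1  2  3  4  5  6  7  8  9 10 11 12
g(k):  0  0  0  0  1  1  1  1  2  2  2  2  0
The P-positions (g = 0) in 0..12 are 0, 1, 2, 3, 12.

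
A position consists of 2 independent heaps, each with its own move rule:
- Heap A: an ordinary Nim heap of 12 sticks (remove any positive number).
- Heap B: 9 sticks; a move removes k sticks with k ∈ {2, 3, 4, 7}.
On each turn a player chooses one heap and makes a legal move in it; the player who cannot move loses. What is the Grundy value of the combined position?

8

Heap A is a plain Nim heap of size 12, so its Grundy value is 12.
Build the Grundy sequence for heap B with g(k) = mex{g(k−s) : s ∈ {2, 3, 4, 7}, s ≤ k}:
g(0) = mex{} = 0
g(1) = mex{} = 0
g(2) = mex{0} = 1
g(3) = mex{0} = 1
g(4) = mex{0,1} = 2
g(5) = mex{0,1} = 2
g(6) = mex{1,2} = 0
g(7) = mex{0,1,2} = 3
g(8) = mex{0,2} = 1
g(9) = mex{0,1,2,3} = 4
So g(9) = 4.
By the Sprague-Grundy theorem, the Grundy value of a sum of independent games is the XOR of the component values.
Combined value = 12 XOR 4 = 8.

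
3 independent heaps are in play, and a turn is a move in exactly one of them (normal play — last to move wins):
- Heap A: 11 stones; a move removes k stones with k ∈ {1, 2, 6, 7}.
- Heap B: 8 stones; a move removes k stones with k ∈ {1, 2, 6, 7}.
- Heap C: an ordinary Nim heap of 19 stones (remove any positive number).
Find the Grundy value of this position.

Grundy values for heap A (subtraction set {1, 2, 6, 7}):
k:     0  1  2  3  4  5  6  7  8  9 10 11
g(k):  0  1  2  0  1  2  3  4  0  1  2  0
So g(11) = 0.
Grundy values for heap B (subtraction set {1, 2, 6, 7}):
k:     0  1  2  3  4  5  6  7  8
g(k):  0  1  2  0  1  2  3  4  0
So g(8) = 0.
Heap C is a plain Nim heap of size 19, so its Grundy value is 19.
The value of a disjunctive sum is the nim-sum of the parts.
Combined value = 0 XOR 0 XOR 19 = 19.

19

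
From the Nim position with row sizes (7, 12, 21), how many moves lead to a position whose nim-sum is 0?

Write each in binary and XOR column by column:
  00111  (7)
  01100  (12)
  10101  (21)
  -----
  11110  (30)
The overall nim-sum is X = 30. A row of size p has a winning move iff p XOR X < p (reduce it to p XOR X).
  7: 7 XOR 30 = 25 ≥ 7 — no move.
  12: 12 XOR 30 = 18 ≥ 12 — no move.
  21: 21 XOR 30 = 11 < 21 — winning move (to 11).
That gives 1 winning move.

1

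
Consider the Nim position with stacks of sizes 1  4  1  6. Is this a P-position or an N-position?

Compute the nim-sum pairwise:
1 XOR 4 = 5
5 XOR 1 = 4
4 XOR 6 = 2
The nim-sum is 2 ≠ 0, so this is an N-position: the player to move can win.

N-position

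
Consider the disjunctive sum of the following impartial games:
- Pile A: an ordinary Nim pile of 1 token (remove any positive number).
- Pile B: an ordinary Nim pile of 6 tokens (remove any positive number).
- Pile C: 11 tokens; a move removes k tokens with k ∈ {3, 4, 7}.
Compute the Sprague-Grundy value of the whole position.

7

Pile A is a plain Nim pile of size 1, so its Grundy value is 1.
Pile B is a plain Nim pile of size 6, so its Grundy value is 6.
Build the Grundy sequence for pile C with g(k) = mex{g(k−s) : s ∈ {3, 4, 7}, s ≤ k}:
k:     0  1  2  3  4  5  6  7  8  9 10 11
g(k):  0  0  0  1  1  1  2  2  2  3  0  0
So g(11) = 0.
By the Sprague-Grundy theorem, the Grundy value of a sum of independent games is the XOR of the component values.
Combined value = 1 XOR 6 XOR 0 = 7.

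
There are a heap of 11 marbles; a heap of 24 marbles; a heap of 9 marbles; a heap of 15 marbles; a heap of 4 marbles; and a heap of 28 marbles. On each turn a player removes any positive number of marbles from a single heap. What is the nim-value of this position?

13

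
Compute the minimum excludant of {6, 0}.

0 is in the set but 1 is not, so the mex is 1.

1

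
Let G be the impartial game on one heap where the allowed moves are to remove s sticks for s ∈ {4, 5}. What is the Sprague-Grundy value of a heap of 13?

Build the Grundy sequence with g(k) = mex{g(k−s) : s ∈ {4, 5}, s ≤ k}:
k:     0  1  2  3  4  5  6  7  8  9 10 11 12 13
g(k):  0  0  0  0  1  1  1  1  2  0  0  0  0  1
So g(13) = 1.

1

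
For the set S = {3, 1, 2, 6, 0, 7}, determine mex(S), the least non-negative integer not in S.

4

The values 0, 1, 2, 3 are all present; 4 is the first non-negative integer missing from the set.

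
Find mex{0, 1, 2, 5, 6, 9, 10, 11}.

3

The values 0, 1, 2 are all present; 3 is the first non-negative integer missing from the set.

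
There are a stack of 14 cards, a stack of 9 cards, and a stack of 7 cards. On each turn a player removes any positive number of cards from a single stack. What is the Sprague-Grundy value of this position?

Bitwise XOR of the heap sizes:
  1110  (14)
  1001  (9)
  0111  (7)
  ----
  0000  (0)

0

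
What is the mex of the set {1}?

0 is not in the set, so the mex is 0.

0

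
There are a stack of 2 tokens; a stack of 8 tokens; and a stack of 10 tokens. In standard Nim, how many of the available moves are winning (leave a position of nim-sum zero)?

0

Compute the nim-sum pairwise:
2 ⊕ 8 = 10
10 ⊕ 10 = 0
The nim-sum is already 0, so every move leaves a nonzero nim-sum — there are no winning moves.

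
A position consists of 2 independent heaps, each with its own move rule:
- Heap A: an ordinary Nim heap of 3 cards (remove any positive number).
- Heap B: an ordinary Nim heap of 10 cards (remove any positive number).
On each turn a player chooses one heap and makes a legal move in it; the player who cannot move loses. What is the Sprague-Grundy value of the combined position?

9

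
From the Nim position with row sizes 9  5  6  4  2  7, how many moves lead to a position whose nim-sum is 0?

Compute the nim-sum pairwise:
9 XOR 5 = 12
12 XOR 6 = 10
10 XOR 4 = 14
14 XOR 2 = 12
12 XOR 7 = 11
The overall nim-sum is X = 11. A row of size p has a winning move iff p XOR X < p (reduce it to p XOR X).
  9: 9 XOR 11 = 2 < 9 — winning move (to 2).
  5: 5 XOR 11 = 14 ≥ 5 — no move.
  6: 6 XOR 11 = 13 ≥ 6 — no move.
  4: 4 XOR 11 = 15 ≥ 4 — no move.
  2: 2 XOR 11 = 9 ≥ 2 — no move.
  7: 7 XOR 11 = 12 ≥ 7 — no move.
That gives 1 winning move.

1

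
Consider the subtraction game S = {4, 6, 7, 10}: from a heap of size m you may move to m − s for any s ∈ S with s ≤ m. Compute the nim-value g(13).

3

Compute g(0), g(1), … for moves {4, 6, 7, 10}:
g(0) = mex{} = 0
g(1) = mex{} = 0
g(2) = mex{} = 0
g(3) = mex{} = 0
g(4) = mex{0} = 1
g(5) = mex{0} = 1
g(6) = mex{0} = 1
g(7) = mex{0} = 1
g(8) = mex{0,1} = 2
g(9) = mex{0,1} = 2
g(10) = mex{0,1} = 2
g(11) = mex{0,1} = 2
g(12) = mex{0,1,2} = 3
g(13) = mex{0,1,2} = 3
So g(13) = 3.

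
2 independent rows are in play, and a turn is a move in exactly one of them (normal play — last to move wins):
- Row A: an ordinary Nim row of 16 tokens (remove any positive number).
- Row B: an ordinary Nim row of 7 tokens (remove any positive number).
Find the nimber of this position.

23

Row A is a plain Nim row of size 16, so its Grundy value is 16.
Row B is a plain Nim row of size 7, so its Grundy value is 7.
The value of a disjunctive sum is the nim-sum of the parts.
Combined value = 16 ⊕ 7 = 23.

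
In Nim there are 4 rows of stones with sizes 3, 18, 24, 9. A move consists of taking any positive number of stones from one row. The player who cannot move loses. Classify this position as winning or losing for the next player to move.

Nim-sum: 3 ^ 18 ^ 24 ^ 9 = 0.
The nim-sum is 0, so this is a P-position: the player to move is in a losing position under optimal play.

Losing position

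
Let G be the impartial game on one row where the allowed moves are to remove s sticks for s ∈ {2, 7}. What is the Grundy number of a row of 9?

Build the Grundy sequence with g(k) = mex{g(k−s) : s ∈ {2, 7}, s ≤ k}:
g(0) = mex{} = 0
g(1) = mex{} = 0
g(2) = mex{0} = 1
g(3) = mex{0} = 1
g(4) = mex{1} = 0
g(5) = mex{1} = 0
g(6) = mex{0} = 1
g(7) = mex{0} = 1
g(8) = mex{0,1} = 2
g(9) = mex{1} = 0
So g(9) = 0.

0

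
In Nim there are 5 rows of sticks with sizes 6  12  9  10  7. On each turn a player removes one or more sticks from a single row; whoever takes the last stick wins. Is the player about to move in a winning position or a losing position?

Winning position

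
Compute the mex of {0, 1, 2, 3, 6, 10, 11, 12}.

The values 0, 1, 2, 3 are all present; 4 is the first non-negative integer missing from the set.

4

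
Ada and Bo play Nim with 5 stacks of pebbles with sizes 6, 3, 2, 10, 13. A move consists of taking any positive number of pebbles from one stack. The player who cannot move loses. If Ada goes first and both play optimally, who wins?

Bo wins

Compute the nim-sum pairwise:
6 XOR 3 = 5
5 XOR 2 = 7
7 XOR 10 = 13
13 XOR 13 = 0
The nim-sum is 0, so this is a P-position: the player to move is in a losing position under optimal play; Ada is about to move from it and so loses — Bo wins.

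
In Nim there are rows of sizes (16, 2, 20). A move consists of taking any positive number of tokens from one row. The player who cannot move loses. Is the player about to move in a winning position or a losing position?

Compute the nim-sum pairwise:
16 XOR 2 = 18
18 XOR 20 = 6
The nim-sum is 6 ≠ 0, so this is an N-position: the player to move can win.

Winning position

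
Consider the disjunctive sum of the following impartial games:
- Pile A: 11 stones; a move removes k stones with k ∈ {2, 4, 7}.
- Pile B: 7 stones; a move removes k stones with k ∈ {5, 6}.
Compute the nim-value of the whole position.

Grundy values for pile A (subtraction set {2, 4, 7}):
k:     0  1  2  3  4  5  6  7  8  9 10 11
g(k):  0  0  1  1  2  2  0  3  1  0  2  1
So g(11) = 1.
For pile B, compute g(0), g(1), … with moves {5, 6}:
k:     0  1  2  3  4  5  6  7
g(k):  0  0  0  0  0  1  1  1
So g(7) = 1.
By the Sprague-Grundy theorem, the Grundy value of a sum of independent games is the XOR of the component values.
Combined value = 1 XOR 1 = 0.

0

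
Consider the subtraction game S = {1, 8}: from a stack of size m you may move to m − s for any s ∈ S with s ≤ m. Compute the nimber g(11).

0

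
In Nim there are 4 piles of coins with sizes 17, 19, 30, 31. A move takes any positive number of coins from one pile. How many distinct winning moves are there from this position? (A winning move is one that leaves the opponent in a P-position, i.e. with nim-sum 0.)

Write each in binary and XOR column by column:
  10001  (17)
  10011  (19)
  11110  (30)
  11111  (31)
  -----
  00011  (3)
The overall nim-sum is X = 3. A pile of size p has a winning move iff p XOR X < p (reduce it to p XOR X).
  17: 17 XOR 3 = 18 ≥ 17 — no move.
  19: 19 XOR 3 = 16 < 19 — winning move (to 16).
  30: 30 XOR 3 = 29 < 30 — winning move (to 29).
  31: 31 XOR 3 = 28 < 31 — winning move (to 28).
That gives 3 winning moves.

3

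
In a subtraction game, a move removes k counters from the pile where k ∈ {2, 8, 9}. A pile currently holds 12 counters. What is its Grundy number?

Compute g(0), g(1), … for moves {2, 8, 9}:
k:     0  1  2  3  4  5  6  7  8  9 10 11 12
g(k):  0  0  1  1  0  0  1  1  2  2  3  0  2
So g(12) = 2.

2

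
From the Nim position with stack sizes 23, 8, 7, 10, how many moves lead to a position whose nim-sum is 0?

1

Compute the nim-sum pairwise:
23 ^ 8 = 31
31 ^ 7 = 24
24 ^ 10 = 18
The overall nim-sum is X = 18. A stack of size p has a winning move iff p XOR X < p (reduce it to p XOR X).
  23: 23 XOR 18 = 5 < 23 — winning move (to 5).
  8: 8 XOR 18 = 26 ≥ 8 — no move.
  7: 7 XOR 18 = 21 ≥ 7 — no move.
  10: 10 XOR 18 = 24 ≥ 10 — no move.
That gives 1 winning move.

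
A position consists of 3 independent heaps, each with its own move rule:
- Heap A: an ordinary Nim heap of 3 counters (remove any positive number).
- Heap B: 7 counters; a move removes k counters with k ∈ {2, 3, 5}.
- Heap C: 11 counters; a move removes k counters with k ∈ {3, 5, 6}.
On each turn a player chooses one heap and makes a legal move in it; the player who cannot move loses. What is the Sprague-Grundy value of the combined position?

Heap A is a plain Nim heap of size 3, so its Grundy value is 3.
For heap B, compute g(0), g(1), … with moves {2, 3, 5}:
k:     0  1  2  3  4  5  6  7
g(k):  0  0  1  1  2  2  3  0
So g(7) = 0.
Grundy values for heap C (subtraction set {3, 5, 6}):
k:     0  1  2  3  4  5  6  7  8  9 10 11
g(k):  0  0  0  1  1  1  2  2  2  0  0  0
So g(11) = 0.
The value of a disjunctive sum is the nim-sum of the parts.
Combined value = 3 ⊕ 0 ⊕ 0 = 3.

3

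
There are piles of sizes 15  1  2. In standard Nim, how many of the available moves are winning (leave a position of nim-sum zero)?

Compute the nim-sum pairwise:
15 ^ 1 = 14
14 ^ 2 = 12
The overall nim-sum is X = 12. A pile of size p has a winning move iff p XOR X < p (reduce it to p XOR X).
  15: 15 XOR 12 = 3 < 15 — winning move (to 3).
  1: 1 XOR 12 = 13 ≥ 1 — no move.
  2: 2 XOR 12 = 14 ≥ 2 — no move.
That gives 1 winning move.

1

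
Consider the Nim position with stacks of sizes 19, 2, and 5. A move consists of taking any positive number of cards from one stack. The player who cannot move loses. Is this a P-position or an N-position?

Write each in binary and XOR column by column:
  10011  (19)
  00010  (2)
  00101  (5)
  -----
  10100  (20)
The nim-sum is 20 ≠ 0, so this is an N-position: the player to move can win.

N-position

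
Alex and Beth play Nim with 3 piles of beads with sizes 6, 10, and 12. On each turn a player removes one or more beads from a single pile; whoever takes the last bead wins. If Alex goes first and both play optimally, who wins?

Beth wins

Compute the nim-sum pairwise:
6 XOR 10 = 12
12 XOR 12 = 0
The nim-sum is 0, so this is a P-position: the player to move is in a losing position under optimal play; Alex is about to move from it and so loses — Beth wins.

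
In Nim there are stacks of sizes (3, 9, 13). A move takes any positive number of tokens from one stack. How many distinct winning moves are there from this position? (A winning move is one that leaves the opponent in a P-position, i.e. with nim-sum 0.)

1

Compute the nim-sum pairwise:
3 XOR 9 = 10
10 XOR 13 = 7
The overall nim-sum is X = 7. A stack of size p has a winning move iff p XOR X < p (reduce it to p XOR X).
  3: 3 XOR 7 = 4 ≥ 3 — no move.
  9: 9 XOR 7 = 14 ≥ 9 — no move.
  13: 13 XOR 7 = 10 < 13 — winning move (to 10).
That gives 1 winning move.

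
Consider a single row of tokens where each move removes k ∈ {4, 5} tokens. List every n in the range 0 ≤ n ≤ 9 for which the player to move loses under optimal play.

Grundy values for subtraction set {4, 5}:
g(0) = mex{} = 0
g(1) = mex{} = 0
g(2) = mex{} = 0
g(3) = mex{} = 0
g(4) = mex{0} = 1
g(5) = mex{0} = 1
g(6) = mex{0} = 1
g(7) = mex{0} = 1
g(8) = mex{0,1} = 2
g(9) = mex{1} = 0
The P-positions (g = 0) in 0..9 are 0, 1, 2, 3, 9.

0, 1, 2, 3, 9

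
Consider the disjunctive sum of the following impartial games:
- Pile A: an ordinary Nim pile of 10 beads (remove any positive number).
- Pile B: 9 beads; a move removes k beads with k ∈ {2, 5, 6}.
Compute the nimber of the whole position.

8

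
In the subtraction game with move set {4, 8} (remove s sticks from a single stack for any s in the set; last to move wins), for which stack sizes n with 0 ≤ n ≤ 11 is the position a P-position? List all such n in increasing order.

0, 1, 2, 3

Grundy values for subtraction set {4, 8}:
k:     0  1  2  3  4  5  6  7  8  9 10 11
g(k):  0  0  0  0  1  1  1  1  2  2  2  2
The P-positions (g = 0) in 0..11 are 0, 1, 2, 3.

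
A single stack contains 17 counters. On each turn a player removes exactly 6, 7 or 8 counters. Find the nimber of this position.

0

Compute g(0), g(1), … for moves {6, 7, 8}:
k:     0  1  2  3  4  5  6  7  8  9 10 11 12 13 14 15 16 17
g(k):  0  0  0  0  0  0  1  1  1  1  1  1  2  2  0  0  0  0
So g(17) = 0.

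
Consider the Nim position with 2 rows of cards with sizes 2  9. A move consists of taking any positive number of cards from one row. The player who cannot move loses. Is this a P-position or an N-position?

N-position

In binary:
  0010  (2)
  1001  (9)
  ----
  1011  (11)
The nim-sum is 11 ≠ 0, so this is an N-position: the player to move can win.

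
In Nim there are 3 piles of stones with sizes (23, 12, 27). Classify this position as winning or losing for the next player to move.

Losing position

Nim-sum: 23 ^ 12 ^ 27 = 0.
The nim-sum is 0, so this is a P-position: the player to move is in a losing position under optimal play.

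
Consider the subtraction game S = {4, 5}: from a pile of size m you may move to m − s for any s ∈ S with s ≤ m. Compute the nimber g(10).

Grundy values for subtraction set {4, 5}:
k:     0  1  2  3  4  5  6  7  8  9 10
g(k):  0  0  0  0  1  1  1  1  2  0  0
So g(10) = 0.

0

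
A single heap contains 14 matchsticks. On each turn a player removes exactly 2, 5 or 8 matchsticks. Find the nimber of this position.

0

Build the Grundy sequence with g(k) = mex{g(k−s) : s ∈ {2, 5, 8}, s ≤ k}:
k:     0  1  2  3  4  5  6  7  8  9 10 11 12 13 14
g(k):  0  0  1  1  0  2  1  0  2  1  0  0  1  1  0
So g(14) = 0.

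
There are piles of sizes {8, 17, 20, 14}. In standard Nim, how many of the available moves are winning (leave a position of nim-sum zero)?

1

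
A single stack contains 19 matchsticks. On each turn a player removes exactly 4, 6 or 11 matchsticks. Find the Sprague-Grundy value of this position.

1

Grundy values for subtraction set {4, 6, 11}:
k:     0  1  2  3  4  5  6  7  8  9 10 11 12 13 14 15 16 17 18 19
g(k):  0  0  0  0  1  1  1  1  2  2  0  2  3  3  1  0  2  0  0  1
So g(19) = 1.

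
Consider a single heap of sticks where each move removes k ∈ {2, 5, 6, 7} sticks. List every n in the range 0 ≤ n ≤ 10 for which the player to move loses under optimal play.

0, 1, 4

Compute g(0), g(1), … for moves {2, 5, 6, 7}:
g(0) = mex{} = 0
g(1) = mex{} = 0
g(2) = mex{0} = 1
g(3) = mex{0} = 1
g(4) = mex{1} = 0
g(5) = mex{0,1} = 2
g(6) = mex{0} = 1
g(7) = mex{0,1,2} = 3
g(8) = mex{0,1} = 2
g(9) = mex{0,1,3} = 2
g(10) = mex{0,1,2} = 3
The P-positions (g = 0) in 0..10 are 0, 1, 4.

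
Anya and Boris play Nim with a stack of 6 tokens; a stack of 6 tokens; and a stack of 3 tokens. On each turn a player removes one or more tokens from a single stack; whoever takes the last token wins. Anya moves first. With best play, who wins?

Anya wins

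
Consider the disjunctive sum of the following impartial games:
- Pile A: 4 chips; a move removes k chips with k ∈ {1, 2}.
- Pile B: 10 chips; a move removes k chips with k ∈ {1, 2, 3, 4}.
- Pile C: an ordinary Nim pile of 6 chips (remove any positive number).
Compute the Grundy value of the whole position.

For pile A, compute g(0), g(1), … with moves {1, 2}:
k:     0  1  2  3  4
g(k):  0  1  2  0  1
So g(4) = 1.
Build the Grundy sequence for pile B with g(k) = mex{g(k−s) : s ∈ {1, 2, 3, 4}, s ≤ k}:
g(0) = mex{} = 0
g(1) = mex{0} = 1
g(2) = mex{0,1} = 2
g(3) = mex{0,1,2} = 3
g(4) = mex{0,1,2,3} = 4
g(5) = mex{1,2,3,4} = 0
g(6) = mex{0,2,3,4} = 1
g(7) = mex{0,1,3,4} = 2
g(8) = mex{0,1,2,4} = 3
g(9) = mex{0,1,2,3} = 4
g(10) = mex{1,2,3,4} = 0
So g(10) = 0.
Pile C is a plain Nim pile of size 6, so its Grundy value is 6.
By the Sprague-Grundy theorem, the Grundy value of a sum of independent games is the XOR of the component values.
Combined value = 1 ⊕ 0 ⊕ 6 = 7.

7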